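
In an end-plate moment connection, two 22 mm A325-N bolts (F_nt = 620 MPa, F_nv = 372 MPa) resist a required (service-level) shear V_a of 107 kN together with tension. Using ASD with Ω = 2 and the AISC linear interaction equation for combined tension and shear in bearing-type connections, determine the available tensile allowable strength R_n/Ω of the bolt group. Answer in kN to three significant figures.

A_b = π·22²/4 = 380.1 mm²; f_rv = 107 × 1000 / (2 × 380.1) = 140.7 MPa.
F'_nt = 1.3 F_nt − (Ω F_nt / F_nv) f_rv = 1.3·620 − (2·620/372)·140.7 = 336.9 MPa, capped at F_nt → F'_nt = 336.9 MPa.
R_n = F'_nt · A_b · n = 336.9 × 380.1 × 2 / 1000 = 256.1 kN.
Allowable strength R_n/Ω = 256.1 / 2 = 128 kN.

128 kN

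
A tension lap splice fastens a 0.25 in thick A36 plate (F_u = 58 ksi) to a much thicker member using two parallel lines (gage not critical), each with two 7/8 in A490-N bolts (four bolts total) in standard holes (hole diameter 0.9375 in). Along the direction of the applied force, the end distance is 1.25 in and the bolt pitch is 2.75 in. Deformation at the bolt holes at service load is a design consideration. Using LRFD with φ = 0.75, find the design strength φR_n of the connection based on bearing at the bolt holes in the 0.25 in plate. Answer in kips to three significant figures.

66.1 kips

Per bolt r_n = 1.2 l_c t F_u ≤ 2.4 d t F_u; upper limit = 2.4 × 0.875 × 0.25 × 58 = 30.45 kips.
Edge bolt: l_c = 1.25 − 0.9375/2 = 0.7812 in → 1.2 × 0.7812 × 0.25 × 58 = 13.59 → r_n = 13.59 kips.
Interior bolts: l_c = 2.75 − 0.9375 = 1.812 in → 1.2 × 1.812 × 0.25 × 58 = 31.54 → r_n = 30.45 kips.
R_n = 2 × 13.59 + 2 × 30.45 = 88.09 kips.
Design strength φR_n = 0.75 × 88.09 = 66.1 kips.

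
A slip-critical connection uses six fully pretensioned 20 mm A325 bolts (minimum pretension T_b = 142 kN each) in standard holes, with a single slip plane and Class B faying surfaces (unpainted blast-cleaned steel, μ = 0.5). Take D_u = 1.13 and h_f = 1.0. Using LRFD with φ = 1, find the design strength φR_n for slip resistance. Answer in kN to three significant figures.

481 kN

R_n = μ · D_u · h_f · T_b · n_s · n_b = 0.5 × 1.13 × 1.0 × 142 × 1 × 6 = 481.4 kN.
Design strength φR_n = 1 × 481.4 = 481 kN.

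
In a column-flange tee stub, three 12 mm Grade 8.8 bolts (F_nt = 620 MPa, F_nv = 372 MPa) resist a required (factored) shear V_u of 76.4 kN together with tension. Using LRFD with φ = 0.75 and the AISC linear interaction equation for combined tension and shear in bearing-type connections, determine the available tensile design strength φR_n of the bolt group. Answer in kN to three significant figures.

A_b = π·12²/4 = 113.1 mm²; f_rv = 76.4 × 1000 / (3 × 113.1) = 225.2 MPa.
F'_nt = 1.3 F_nt − (F_nt / φF_nv) f_rv = 1.3·620 − (620/(0.75·372))·225.2 = 305.6 MPa, capped at F_nt → F'_nt = 305.6 MPa.
R_n = F'_nt · A_b · n = 305.6 × 113.1 × 3 / 1000 = 103.7 kN.
Design strength φR_n = 0.75 × 103.7 = 77.8 kN.

77.8 kN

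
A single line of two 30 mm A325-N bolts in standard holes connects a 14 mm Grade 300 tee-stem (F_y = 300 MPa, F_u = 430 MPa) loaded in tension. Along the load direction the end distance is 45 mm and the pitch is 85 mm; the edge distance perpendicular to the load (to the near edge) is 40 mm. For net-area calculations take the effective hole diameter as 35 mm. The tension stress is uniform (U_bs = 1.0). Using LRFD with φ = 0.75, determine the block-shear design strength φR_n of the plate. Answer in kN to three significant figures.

Shear plane L_v = 45 + 1·85 = 130 mm; A_gv = 130 × 14 = 1820 mm².
A_nv = (130 − 1.5·35) × 14 = 1085 mm².
A_nt = (40 − 0.5·35) × 14 = 315 mm².
0.6 F_u A_nv = 279.9 kN; 0.6 F_y A_gv = 327.6 kN → shear rupture governs the shear term.
R_n = 279.9 + 1.0 × 430 × 315 / 1000 = 415.4 kN.
Design strength φR_n = 0.75 × 415.4 = 312 kN.

312 kN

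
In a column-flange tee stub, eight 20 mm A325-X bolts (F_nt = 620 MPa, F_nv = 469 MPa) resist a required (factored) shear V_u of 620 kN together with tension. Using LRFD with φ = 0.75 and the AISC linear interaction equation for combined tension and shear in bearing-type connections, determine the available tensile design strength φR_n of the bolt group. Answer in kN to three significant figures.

A_b = π·20²/4 = 314.2 mm²; f_rv = 620 × 1000 / (8 × 314.2) = 246.7 MPa.
F'_nt = 1.3 F_nt − (F_nt / φF_nv) f_rv = 1.3·620 − (620/(0.75·469))·246.7 = 371.2 MPa, capped at F_nt → F'_nt = 371.2 MPa.
R_n = F'_nt · A_b · n = 371.2 × 314.2 × 8 / 1000 = 932.9 kN.
Design strength φR_n = 0.75 × 932.9 = 700 kN.

700 kN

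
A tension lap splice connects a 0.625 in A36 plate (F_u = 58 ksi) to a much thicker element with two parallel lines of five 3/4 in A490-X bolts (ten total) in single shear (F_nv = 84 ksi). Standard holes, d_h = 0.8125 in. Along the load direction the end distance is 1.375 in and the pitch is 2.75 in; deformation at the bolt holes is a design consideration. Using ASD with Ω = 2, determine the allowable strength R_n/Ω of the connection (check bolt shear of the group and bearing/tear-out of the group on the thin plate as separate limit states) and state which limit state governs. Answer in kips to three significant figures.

186 kips (bolt shear governs)

Bolt shear: A_b = π·0.75²/4 = 0.4418 in²; R_n = 84 × 0.4418 × 10 × 1 = 371.1 kips → 371.1 / 2 = 186 kips.
Bearing (1.2 l_c t F_u ≤ 2.4 d t F_u): upper limit = 2.4·0.75·0.625·58 = 65.25 kips.
  Edge l_c = 1.375 − 0.8125/2 = 0.9688 → r_n = 42.14 kips; interior l_c = 2.75 − 0.8125 = 1.938 → r_n = 65.25 kips.
  R_n,bearing = 2·42.14 + 8·65.25 = 606.3 kips → 606.3 / 2 = 303 kips.
Bolt shear governs: 186 kips.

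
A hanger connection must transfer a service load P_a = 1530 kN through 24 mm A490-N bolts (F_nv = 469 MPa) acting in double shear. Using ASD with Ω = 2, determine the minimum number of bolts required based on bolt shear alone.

8 bolts

A_b = π·24²/4 = 452.4 mm².
Per-bolt allowable strength R_n/Ω = 469 × 452.4 × 2 / 1000 / 2 = 212.2 kN.
n ≥ 1530 / 212.2 = 7.211 → use 8 bolts.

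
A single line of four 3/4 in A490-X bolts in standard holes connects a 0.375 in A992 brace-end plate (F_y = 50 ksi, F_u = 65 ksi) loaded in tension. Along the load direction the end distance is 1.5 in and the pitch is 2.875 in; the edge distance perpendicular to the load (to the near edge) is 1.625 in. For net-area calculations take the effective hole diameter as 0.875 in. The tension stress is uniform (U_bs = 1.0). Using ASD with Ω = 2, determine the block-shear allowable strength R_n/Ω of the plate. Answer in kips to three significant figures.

Shear plane L_v = 1.5 + 3·2.875 = 10.12 in; A_gv = 10.12 × 0.375 = 3.797 in².
A_nv = (10.12 − 3.5·0.875) × 0.375 = 2.648 in².
A_nt = (1.625 − 0.5·0.875) × 0.375 = 0.4453 in².
0.6 F_u A_nv = 103.3 kips; 0.6 F_y A_gv = 113.9 kips → shear rupture governs the shear term.
R_n = 103.3 + 1.0 × 65 × 0.4453 = 132.2 kips.
Allowable strength R_n/Ω = 132.2 / 2 = 66.1 kips.

66.1 kips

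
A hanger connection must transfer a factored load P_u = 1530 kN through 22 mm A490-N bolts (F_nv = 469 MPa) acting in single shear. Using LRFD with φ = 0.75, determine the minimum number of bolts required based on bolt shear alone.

A_b = π·22²/4 = 380.1 mm².
Per-bolt design strength φR_n = 0.75 × 469 × 380.1 × 1 / 1000 = 133.7 kN.
n ≥ 1530 / 133.7 = 11.44 → use 12 bolts.

12 bolts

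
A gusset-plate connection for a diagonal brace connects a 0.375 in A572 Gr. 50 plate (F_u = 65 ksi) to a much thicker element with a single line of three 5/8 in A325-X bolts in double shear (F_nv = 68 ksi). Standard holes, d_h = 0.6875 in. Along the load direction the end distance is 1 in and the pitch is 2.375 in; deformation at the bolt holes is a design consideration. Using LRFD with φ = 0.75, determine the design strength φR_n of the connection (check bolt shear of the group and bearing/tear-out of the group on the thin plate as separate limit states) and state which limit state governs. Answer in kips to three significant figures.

69.2 kips (bearing governs)

Bolt shear: A_b = π·0.625²/4 = 0.3068 in²; R_n = 68 × 0.3068 × 3 × 2 = 125.2 kips → 0.75 × 125.2 = 93.9 kips.
Bearing (1.2 l_c t F_u ≤ 2.4 d t F_u): upper limit = 2.4·0.625·0.375·65 = 36.56 kips.
  Edge l_c = 1 − 0.6875/2 = 0.6562 → r_n = 19.2 kips; interior l_c = 2.375 − 0.6875 = 1.688 → r_n = 36.56 kips.
  R_n,bearing = 1·19.2 + 2·36.56 = 92.32 kips → 0.75 × 92.32 = 69.2 kips.
Bearing governs: 69.2 kips.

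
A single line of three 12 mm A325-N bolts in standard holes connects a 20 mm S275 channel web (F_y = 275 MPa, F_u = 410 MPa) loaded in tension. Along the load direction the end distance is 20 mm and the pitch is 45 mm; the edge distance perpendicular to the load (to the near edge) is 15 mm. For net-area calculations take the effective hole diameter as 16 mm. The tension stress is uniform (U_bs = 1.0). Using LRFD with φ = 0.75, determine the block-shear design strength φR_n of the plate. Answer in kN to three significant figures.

301 kN

Shear plane L_v = 20 + 2·45 = 110 mm; A_gv = 110 × 20 = 2200 mm².
A_nv = (110 − 2.5·16) × 20 = 1400 mm².
A_nt = (15 − 0.5·16) × 20 = 140 mm².
0.6 F_u A_nv = 344.4 kN; 0.6 F_y A_gv = 363 kN → shear rupture governs the shear term.
R_n = 344.4 + 1.0 × 410 × 140 / 1000 = 401.8 kN.
Design strength φR_n = 0.75 × 401.8 = 301 kN.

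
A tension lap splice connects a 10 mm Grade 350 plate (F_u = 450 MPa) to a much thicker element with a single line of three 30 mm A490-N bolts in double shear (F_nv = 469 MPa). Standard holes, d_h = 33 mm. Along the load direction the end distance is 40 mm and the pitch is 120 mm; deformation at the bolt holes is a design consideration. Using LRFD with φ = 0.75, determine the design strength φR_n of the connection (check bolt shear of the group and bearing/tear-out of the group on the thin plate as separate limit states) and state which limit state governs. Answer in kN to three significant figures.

581 kN (bearing governs)

Bolt shear: A_b = π·30²/4 = 706.9 mm²; R_n = 469 × 706.9 × 3 × 2 / 1000 = 1989 kN → 0.75 × 1989 = 1490 kN.
Bearing (1.2 l_c t F_u ≤ 2.4 d t F_u): upper limit = 2.4·30·10·450 / 1000 = 324 kN.
  Edge l_c = 40 − 33/2 = 23.5 → r_n = 126.9 kN; interior l_c = 120 − 33 = 87 → r_n = 324 kN.
  R_n,bearing = 1·126.9 + 2·324 = 774.9 kN → 0.75 × 774.9 = 581 kN.
Bearing governs: 581 kN.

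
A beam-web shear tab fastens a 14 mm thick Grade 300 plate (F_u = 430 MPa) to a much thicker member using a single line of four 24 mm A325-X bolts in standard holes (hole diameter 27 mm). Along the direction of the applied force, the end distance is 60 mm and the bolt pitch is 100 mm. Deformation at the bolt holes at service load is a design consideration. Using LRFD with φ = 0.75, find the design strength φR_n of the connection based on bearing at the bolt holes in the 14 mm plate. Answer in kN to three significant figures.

Per bolt r_n = 1.2 l_c t F_u ≤ 2.4 d t F_u; upper limit = 2.4 × 24 × 14 × 430 / 1000 = 346.8 kN.
Edge bolt: l_c = 60 − 27/2 = 46.5 mm → 1.2 × 46.5 × 14 × 430 / 1000 = 335.9 → r_n = 335.9 kN.
Interior bolts: l_c = 100 − 27 = 73 mm → 1.2 × 73 × 14 × 430 / 1000 = 527.4 → r_n = 346.8 kN.
R_n = 1 × 335.9 + 3 × 346.8 = 1376 kN.
Design strength φR_n = 0.75 × 1376 = 1030 kN.

1030 kN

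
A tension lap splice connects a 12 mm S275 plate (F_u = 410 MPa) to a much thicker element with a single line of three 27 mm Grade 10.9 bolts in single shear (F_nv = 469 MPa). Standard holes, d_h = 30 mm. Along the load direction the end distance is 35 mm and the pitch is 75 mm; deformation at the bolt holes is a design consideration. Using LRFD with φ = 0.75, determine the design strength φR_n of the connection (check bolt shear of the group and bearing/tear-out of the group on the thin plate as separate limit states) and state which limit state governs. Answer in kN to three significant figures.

Bolt shear: A_b = π·27²/4 = 572.6 mm²; R_n = 469 × 572.6 × 3 × 1 / 1000 = 805.6 kN → 0.75 × 805.6 = 604 kN.
Bearing (1.2 l_c t F_u ≤ 2.4 d t F_u): upper limit = 2.4·27·12·410 / 1000 = 318.8 kN.
  Edge l_c = 35 − 30/2 = 20 → r_n = 118.1 kN; interior l_c = 75 − 30 = 45 → r_n = 265.7 kN.
  R_n,bearing = 1·118.1 + 2·265.7 = 649.4 kN → 0.75 × 649.4 = 487 kN.
Bearing governs: 487 kN.

487 kN (bearing governs)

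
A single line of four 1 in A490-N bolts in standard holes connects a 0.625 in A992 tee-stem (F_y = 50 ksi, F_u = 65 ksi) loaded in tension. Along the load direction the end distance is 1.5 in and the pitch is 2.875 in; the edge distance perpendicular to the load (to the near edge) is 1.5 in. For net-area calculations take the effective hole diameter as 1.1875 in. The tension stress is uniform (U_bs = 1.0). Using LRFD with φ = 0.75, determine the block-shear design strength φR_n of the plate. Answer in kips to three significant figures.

137 kips

Shear plane L_v = 1.5 + 3·2.875 = 10.12 in; A_gv = 10.12 × 0.625 = 6.328 in².
A_nv = (10.12 − 3.5·1.1875) × 0.625 = 3.73 in².
A_nt = (1.5 − 0.5·1.1875) × 0.625 = 0.5664 in².
0.6 F_u A_nv = 145.5 kips; 0.6 F_y A_gv = 189.8 kips → shear rupture governs the shear term.
R_n = 145.5 + 1.0 × 65 × 0.5664 = 182.3 kips.
Design strength φR_n = 0.75 × 182.3 = 137 kips.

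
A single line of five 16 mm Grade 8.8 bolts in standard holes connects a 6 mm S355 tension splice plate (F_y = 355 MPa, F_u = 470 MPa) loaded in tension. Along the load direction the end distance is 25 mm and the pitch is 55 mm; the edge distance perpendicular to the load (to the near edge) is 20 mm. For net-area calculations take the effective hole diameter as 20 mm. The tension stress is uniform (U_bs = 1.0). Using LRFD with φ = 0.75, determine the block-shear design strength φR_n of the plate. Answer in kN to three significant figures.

218 kN

Shear plane L_v = 25 + 4·55 = 245 mm; A_gv = 245 × 6 = 1470 mm².
A_nv = (245 − 4.5·20) × 6 = 930 mm².
A_nt = (20 − 0.5·20) × 6 = 60 mm².
0.6 F_u A_nv = 262.3 kN; 0.6 F_y A_gv = 313.1 kN → shear rupture governs the shear term.
R_n = 262.3 + 1.0 × 470 × 60 / 1000 = 290.5 kN.
Design strength φR_n = 0.75 × 290.5 = 218 kN.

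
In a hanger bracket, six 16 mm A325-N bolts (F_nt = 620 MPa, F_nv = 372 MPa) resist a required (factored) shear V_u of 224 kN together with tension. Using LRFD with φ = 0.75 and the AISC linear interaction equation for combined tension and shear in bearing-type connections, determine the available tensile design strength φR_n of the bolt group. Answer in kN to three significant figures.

A_b = π·16²/4 = 201.1 mm²; f_rv = 224 × 1000 / (6 × 201.1) = 185.7 MPa.
F'_nt = 1.3 F_nt − (F_nt / φF_nv) f_rv = 1.3·620 − (620/(0.75·372))·185.7 = 393.4 MPa, capped at F_nt → F'_nt = 393.4 MPa.
R_n = F'_nt · A_b · n = 393.4 × 201.1 × 6 / 1000 = 474.6 kN.
Design strength φR_n = 0.75 × 474.6 = 356 kN.

356 kN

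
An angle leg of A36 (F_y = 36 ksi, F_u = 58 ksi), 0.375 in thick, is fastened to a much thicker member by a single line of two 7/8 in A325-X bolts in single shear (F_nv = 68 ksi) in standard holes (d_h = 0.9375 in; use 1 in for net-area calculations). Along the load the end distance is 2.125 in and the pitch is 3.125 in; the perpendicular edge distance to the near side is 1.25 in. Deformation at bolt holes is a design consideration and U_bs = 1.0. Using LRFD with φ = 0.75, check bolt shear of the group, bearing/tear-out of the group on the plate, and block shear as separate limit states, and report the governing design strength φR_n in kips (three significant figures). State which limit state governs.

44.1 kips (block shear governs)

Bolt shear: A_b = π·0.875²/4 = 0.6013 in²; R_n = 68 × 0.6013 × 2 × 1 = 81.78 kips → 0.75 × 81.78 = 61.3 kips.
Bearing: edge l_c = 1.656, r_n = 43.23 kips; interior l_c = 2.188, r_n = 45.68 kips; R_n = 43.23 + 1·45.68 = 88.9 kips → 66.7 kips.
Block shear: A_gv = 1.969, A_nv = 1.406, A_nt = 0.2812 in²; R_n = min(0.6F_uA_nv, 0.6F_yA_gv) + U_bs·F_u·A_nt = 58.84 kips → 44.1 kips.
Block shear governs: 44.1 kips.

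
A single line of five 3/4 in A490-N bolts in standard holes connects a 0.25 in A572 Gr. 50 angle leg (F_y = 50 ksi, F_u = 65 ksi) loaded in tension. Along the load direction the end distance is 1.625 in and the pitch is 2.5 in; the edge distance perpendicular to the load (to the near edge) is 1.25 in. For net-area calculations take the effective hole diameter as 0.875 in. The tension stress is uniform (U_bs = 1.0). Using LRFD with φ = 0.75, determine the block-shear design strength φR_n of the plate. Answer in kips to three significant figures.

Shear plane L_v = 1.625 + 4·2.5 = 11.62 in; A_gv = 11.62 × 0.25 = 2.906 in².
A_nv = (11.62 − 4.5·0.875) × 0.25 = 1.922 in².
A_nt = (1.25 − 0.5·0.875) × 0.25 = 0.2031 in².
0.6 F_u A_nv = 74.95 kips; 0.6 F_y A_gv = 87.19 kips → shear rupture governs the shear term.
R_n = 74.95 + 1.0 × 65 × 0.2031 = 88.16 kips.
Design strength φR_n = 0.75 × 88.16 = 66.1 kips.

66.1 kips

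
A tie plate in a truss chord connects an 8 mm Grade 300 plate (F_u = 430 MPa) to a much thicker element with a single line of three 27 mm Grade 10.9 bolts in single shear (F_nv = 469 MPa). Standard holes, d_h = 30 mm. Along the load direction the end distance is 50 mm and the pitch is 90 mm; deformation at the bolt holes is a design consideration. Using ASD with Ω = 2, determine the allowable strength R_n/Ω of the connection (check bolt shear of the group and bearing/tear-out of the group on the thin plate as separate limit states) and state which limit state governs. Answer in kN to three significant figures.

Bolt shear: A_b = π·27²/4 = 572.6 mm²; R_n = 469 × 572.6 × 3 × 1 / 1000 = 805.6 kN → 805.6 / 2 = 403 kN.
Bearing (1.2 l_c t F_u ≤ 2.4 d t F_u): upper limit = 2.4·27·8·430 / 1000 = 222.9 kN.
  Edge l_c = 50 − 30/2 = 35 → r_n = 144.5 kN; interior l_c = 90 − 30 = 60 → r_n = 222.9 kN.
  R_n,bearing = 1·144.5 + 2·222.9 = 590.3 kN → 590.3 / 2 = 295 kN.
Bearing governs: 295 kN.

295 kN (bearing governs)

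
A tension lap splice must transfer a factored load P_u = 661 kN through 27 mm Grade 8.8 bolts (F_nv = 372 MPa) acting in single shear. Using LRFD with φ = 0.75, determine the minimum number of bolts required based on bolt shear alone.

5 bolts

A_b = π·27²/4 = 572.6 mm².
Per-bolt design strength φR_n = 0.75 × 372 × 572.6 × 1 / 1000 = 159.7 kN.
n ≥ 661 / 159.7 = 4.138 → use 5 bolts.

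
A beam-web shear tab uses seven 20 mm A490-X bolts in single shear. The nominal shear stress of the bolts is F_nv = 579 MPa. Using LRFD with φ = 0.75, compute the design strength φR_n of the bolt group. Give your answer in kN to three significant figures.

955 kN

A_b = π × 20² / 4 = 314.2 mm².
R_n = F_nv · A_b · n · n_s = 579 × 314.2 × 7 × 1 / 1000 = 1273 kN.
Design strength φR_n = 0.75 × 1273 = 955 kN.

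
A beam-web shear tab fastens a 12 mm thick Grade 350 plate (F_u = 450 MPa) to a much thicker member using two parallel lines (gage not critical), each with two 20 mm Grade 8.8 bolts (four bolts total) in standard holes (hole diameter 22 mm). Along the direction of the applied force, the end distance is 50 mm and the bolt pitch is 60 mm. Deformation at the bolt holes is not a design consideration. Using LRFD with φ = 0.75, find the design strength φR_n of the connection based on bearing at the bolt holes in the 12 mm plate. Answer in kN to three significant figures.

936 kN

Per bolt r_n = 1.5 l_c t F_u ≤ 3.0 d t F_u; upper limit = 3.0 × 20 × 12 × 450 / 1000 = 324 kN.
Edge bolt: l_c = 50 − 22/2 = 39 mm → 1.5 × 39 × 12 × 450 / 1000 = 315.9 → r_n = 315.9 kN.
Interior bolts: l_c = 60 − 22 = 38 mm → 1.5 × 38 × 12 × 450 / 1000 = 307.8 → r_n = 307.8 kN.
R_n = 2 × 315.9 + 2 × 307.8 = 1247 kN.
Design strength φR_n = 0.75 × 1247 = 936 kN.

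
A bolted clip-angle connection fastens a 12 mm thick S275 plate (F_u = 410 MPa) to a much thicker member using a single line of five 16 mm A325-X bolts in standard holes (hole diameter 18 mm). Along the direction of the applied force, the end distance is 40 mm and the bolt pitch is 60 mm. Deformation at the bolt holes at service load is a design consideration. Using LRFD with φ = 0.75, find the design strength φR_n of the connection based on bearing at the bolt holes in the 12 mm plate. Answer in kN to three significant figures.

704 kN

Per bolt r_n = 1.2 l_c t F_u ≤ 2.4 d t F_u; upper limit = 2.4 × 16 × 12 × 410 / 1000 = 188.9 kN.
Edge bolt: l_c = 40 − 18/2 = 31 mm → 1.2 × 31 × 12 × 410 / 1000 = 183 → r_n = 183 kN.
Interior bolts: l_c = 60 − 18 = 42 mm → 1.2 × 42 × 12 × 410 / 1000 = 248 → r_n = 188.9 kN.
R_n = 1 × 183 + 4 × 188.9 = 938.7 kN.
Design strength φR_n = 0.75 × 938.7 = 704 kN.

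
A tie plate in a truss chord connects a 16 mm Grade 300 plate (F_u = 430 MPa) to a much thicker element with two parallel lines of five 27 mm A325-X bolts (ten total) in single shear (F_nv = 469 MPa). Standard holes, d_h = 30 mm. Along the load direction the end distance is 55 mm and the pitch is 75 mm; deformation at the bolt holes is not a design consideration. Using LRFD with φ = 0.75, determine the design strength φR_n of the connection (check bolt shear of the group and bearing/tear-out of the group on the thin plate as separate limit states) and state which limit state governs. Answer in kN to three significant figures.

2010 kN (bolt shear governs)

Bolt shear: A_b = π·27²/4 = 572.6 mm²; R_n = 469 × 572.6 × 10 × 1 / 1000 = 2685 kN → 0.75 × 2685 = 2010 kN.
Bearing (1.5 l_c t F_u ≤ 3.0 d t F_u): upper limit = 3.0·27·16·430 / 1000 = 557.3 kN.
  Edge l_c = 55 − 30/2 = 40 → r_n = 412.8 kN; interior l_c = 75 − 30 = 45 → r_n = 464.4 kN.
  R_n,bearing = 2·412.8 + 8·464.4 = 4541 kN → 0.75 × 4541 = 3410 kN.
Bolt shear governs: 2010 kN.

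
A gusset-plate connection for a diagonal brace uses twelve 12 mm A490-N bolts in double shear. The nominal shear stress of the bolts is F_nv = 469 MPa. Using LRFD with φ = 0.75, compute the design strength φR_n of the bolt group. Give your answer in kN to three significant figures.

955 kN

A_b = π × 12² / 4 = 113.1 mm².
R_n = F_nv · A_b · n · n_s = 469 × 113.1 × 12 × 2 / 1000 = 1273 kN.
Design strength φR_n = 0.75 × 1273 = 955 kN.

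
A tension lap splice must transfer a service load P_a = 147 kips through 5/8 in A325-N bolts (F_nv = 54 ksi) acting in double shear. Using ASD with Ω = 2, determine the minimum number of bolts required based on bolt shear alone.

9 bolts

A_b = π·0.625²/4 = 0.3068 in².
Per-bolt allowable strength R_n/Ω = 54 × 0.3068 × 2 / 2 = 16.57 kips.
n ≥ 147 / 16.57 = 8.873 → use 9 bolts.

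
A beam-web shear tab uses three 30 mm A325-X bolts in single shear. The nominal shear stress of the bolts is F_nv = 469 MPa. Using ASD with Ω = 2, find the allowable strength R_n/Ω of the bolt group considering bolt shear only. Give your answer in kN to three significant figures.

A_b = π × 30² / 4 = 706.9 mm².
R_n = F_nv · A_b · n · n_s = 469 × 706.9 × 3 × 1 / 1000 = 994.5 kN.
Allowable strength R_n/Ω = 994.5 / 2 = 497 kN.

497 kN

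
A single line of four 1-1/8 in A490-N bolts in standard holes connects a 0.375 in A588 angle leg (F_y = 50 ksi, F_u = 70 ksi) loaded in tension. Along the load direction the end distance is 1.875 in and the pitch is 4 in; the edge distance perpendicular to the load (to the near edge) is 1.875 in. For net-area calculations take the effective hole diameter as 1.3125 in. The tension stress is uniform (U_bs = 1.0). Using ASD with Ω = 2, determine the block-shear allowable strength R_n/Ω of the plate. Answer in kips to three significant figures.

Shear plane L_v = 1.875 + 3·4 = 13.88 in; A_gv = 13.88 × 0.375 = 5.203 in².
A_nv = (13.88 − 3.5·1.3125) × 0.375 = 3.48 in².
A_nt = (1.875 − 0.5·1.3125) × 0.375 = 0.457 in².
0.6 F_u A_nv = 146.2 kips; 0.6 F_y A_gv = 156.1 kips → shear rupture governs the shear term.
R_n = 146.2 + 1.0 × 70 × 0.457 = 178.2 kips.
Allowable strength R_n/Ω = 178.2 / 2 = 89.1 kips.

89.1 kips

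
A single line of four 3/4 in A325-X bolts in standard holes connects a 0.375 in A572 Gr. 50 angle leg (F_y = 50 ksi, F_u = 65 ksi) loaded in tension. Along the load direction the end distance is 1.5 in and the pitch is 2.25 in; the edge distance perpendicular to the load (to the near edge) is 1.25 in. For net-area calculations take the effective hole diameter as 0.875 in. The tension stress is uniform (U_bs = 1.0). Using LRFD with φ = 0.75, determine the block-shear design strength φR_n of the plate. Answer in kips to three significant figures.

71.8 kips

Shear plane L_v = 1.5 + 3·2.25 = 8.25 in; A_gv = 8.25 × 0.375 = 3.094 in².
A_nv = (8.25 − 3.5·0.875) × 0.375 = 1.945 in².
A_nt = (1.25 − 0.5·0.875) × 0.375 = 0.3047 in².
0.6 F_u A_nv = 75.87 kips; 0.6 F_y A_gv = 92.81 kips → shear rupture governs the shear term.
R_n = 75.87 + 1.0 × 65 × 0.3047 = 95.67 kips.
Design strength φR_n = 0.75 × 95.67 = 71.8 kips.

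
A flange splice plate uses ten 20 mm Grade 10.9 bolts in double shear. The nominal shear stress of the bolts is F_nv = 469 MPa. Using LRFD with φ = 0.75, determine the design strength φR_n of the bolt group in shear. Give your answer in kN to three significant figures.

2210 kN

A_b = π × 20² / 4 = 314.2 mm².
R_n = F_nv · A_b · n · n_s = 469 × 314.2 × 10 × 2 / 1000 = 2947 kN.
Design strength φR_n = 0.75 × 2947 = 2210 kN.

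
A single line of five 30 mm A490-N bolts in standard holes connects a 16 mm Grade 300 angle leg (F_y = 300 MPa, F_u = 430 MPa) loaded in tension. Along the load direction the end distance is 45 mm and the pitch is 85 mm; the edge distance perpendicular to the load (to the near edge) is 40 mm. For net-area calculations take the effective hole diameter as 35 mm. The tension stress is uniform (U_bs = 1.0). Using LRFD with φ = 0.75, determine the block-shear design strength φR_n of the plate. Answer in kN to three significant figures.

Shear plane L_v = 45 + 4·85 = 385 mm; A_gv = 385 × 16 = 6160 mm².
A_nv = (385 − 4.5·35) × 16 = 3640 mm².
A_nt = (40 − 0.5·35) × 16 = 360 mm².
0.6 F_u A_nv = 939.1 kN; 0.6 F_y A_gv = 1109 kN → shear rupture governs the shear term.
R_n = 939.1 + 1.0 × 430 × 360 / 1000 = 1094 kN.
Design strength φR_n = 0.75 × 1094 = 820 kN.

820 kN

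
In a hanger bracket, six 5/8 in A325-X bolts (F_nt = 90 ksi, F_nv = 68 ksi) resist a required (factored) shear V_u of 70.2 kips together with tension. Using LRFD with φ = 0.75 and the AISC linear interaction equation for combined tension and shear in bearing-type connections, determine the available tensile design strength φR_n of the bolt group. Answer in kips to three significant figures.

A_b = π·0.625²/4 = 0.3068 in²; f_rv = 70.2 / (6 × 0.3068) = 38.14 ksi.
F'_nt = 1.3 F_nt − (F_nt / φF_nv) f_rv = 1.3·90 − (90/(0.75·68))·38.14 = 49.7 ksi, capped at F_nt → F'_nt = 49.7 ksi.
R_n = F'_nt · A_b · n = 49.7 × 0.3068 × 6 = 91.49 kips.
Design strength φR_n = 0.75 × 91.49 = 68.6 kips.

68.6 kips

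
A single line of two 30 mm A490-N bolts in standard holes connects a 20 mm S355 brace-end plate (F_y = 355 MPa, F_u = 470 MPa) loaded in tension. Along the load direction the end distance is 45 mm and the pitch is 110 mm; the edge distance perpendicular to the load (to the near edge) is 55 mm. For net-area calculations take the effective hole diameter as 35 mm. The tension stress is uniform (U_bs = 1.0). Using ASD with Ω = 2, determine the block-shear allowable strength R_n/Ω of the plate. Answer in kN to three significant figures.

Shear plane L_v = 45 + 1·110 = 155 mm; A_gv = 155 × 20 = 3100 mm².
A_nv = (155 − 1.5·35) × 20 = 2050 mm².
A_nt = (55 − 0.5·35) × 20 = 750 mm².
0.6 F_u A_nv = 578.1 kN; 0.6 F_y A_gv = 660.3 kN → shear rupture governs the shear term.
R_n = 578.1 + 1.0 × 470 × 750 / 1000 = 930.6 kN.
Allowable strength R_n/Ω = 930.6 / 2 = 465 kN.

465 kN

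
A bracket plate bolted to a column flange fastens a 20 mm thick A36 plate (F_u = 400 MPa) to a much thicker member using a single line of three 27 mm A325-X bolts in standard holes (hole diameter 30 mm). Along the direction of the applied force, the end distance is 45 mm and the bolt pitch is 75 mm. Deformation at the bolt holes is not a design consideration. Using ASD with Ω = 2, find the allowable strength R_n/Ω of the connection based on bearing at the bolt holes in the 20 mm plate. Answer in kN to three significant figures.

720 kN

Per bolt r_n = 1.5 l_c t F_u ≤ 3.0 d t F_u; upper limit = 3.0 × 27 × 20 × 400 / 1000 = 648 kN.
Edge bolt: l_c = 45 − 30/2 = 30 mm → 1.5 × 30 × 20 × 400 / 1000 = 360 → r_n = 360 kN.
Interior bolts: l_c = 75 − 30 = 45 mm → 1.5 × 45 × 20 × 400 / 1000 = 540 → r_n = 540 kN.
R_n = 1 × 360 + 2 × 540 = 1440 kN.
Allowable strength R_n/Ω = 1440 / 2 = 720 kN.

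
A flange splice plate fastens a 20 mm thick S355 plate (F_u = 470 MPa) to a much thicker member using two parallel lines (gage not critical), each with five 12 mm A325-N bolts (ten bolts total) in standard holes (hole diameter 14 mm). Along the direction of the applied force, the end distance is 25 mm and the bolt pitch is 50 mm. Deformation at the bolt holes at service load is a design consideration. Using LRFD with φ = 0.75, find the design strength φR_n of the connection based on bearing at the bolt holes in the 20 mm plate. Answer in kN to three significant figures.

1930 kN

Per bolt r_n = 1.2 l_c t F_u ≤ 2.4 d t F_u; upper limit = 2.4 × 12 × 20 × 470 / 1000 = 270.7 kN.
Edge bolt: l_c = 25 − 14/2 = 18 mm → 1.2 × 18 × 20 × 470 / 1000 = 203 → r_n = 203 kN.
Interior bolts: l_c = 50 − 14 = 36 mm → 1.2 × 36 × 20 × 470 / 1000 = 406.1 → r_n = 270.7 kN.
R_n = 2 × 203 + 8 × 270.7 = 2572 kN.
Design strength φR_n = 0.75 × 2572 = 1930 kN.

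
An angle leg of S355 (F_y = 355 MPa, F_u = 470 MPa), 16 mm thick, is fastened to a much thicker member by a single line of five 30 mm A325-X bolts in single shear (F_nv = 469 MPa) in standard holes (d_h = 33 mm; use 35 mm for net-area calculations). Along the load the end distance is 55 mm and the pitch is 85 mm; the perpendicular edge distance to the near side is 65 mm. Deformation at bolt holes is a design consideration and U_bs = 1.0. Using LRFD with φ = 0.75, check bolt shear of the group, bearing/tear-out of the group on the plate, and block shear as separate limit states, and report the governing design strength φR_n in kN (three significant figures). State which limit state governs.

Bolt shear: A_b = π·30²/4 = 706.9 mm²; R_n = 469 × 706.9 × 5 × 1 / 1000 = 1658 kN → 0.75 × 1658 = 1240 kN.
Bearing: edge l_c = 38.5, r_n = 347.4 kN; interior l_c = 52, r_n = 469.2 kN; R_n = 347.4 + 4·469.2 = 2224 kN → 1670 kN.
Block shear: A_gv = 6320, A_nv = 3800, A_nt = 760 mm²; R_n = min(0.6F_uA_nv, 0.6F_yA_gv) + U_bs·F_u·A_nt = 1429 kN → 1070 kN.
Block shear governs: 1070 kN.

1070 kN (block shear governs)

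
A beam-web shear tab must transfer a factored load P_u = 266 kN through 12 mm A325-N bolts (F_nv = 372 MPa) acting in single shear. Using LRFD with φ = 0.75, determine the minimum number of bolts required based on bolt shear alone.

A_b = π·12²/4 = 113.1 mm².
Per-bolt design strength φR_n = 0.75 × 372 × 113.1 × 1 / 1000 = 31.55 kN.
n ≥ 266 / 31.55 = 8.43 → use 9 bolts.

9 bolts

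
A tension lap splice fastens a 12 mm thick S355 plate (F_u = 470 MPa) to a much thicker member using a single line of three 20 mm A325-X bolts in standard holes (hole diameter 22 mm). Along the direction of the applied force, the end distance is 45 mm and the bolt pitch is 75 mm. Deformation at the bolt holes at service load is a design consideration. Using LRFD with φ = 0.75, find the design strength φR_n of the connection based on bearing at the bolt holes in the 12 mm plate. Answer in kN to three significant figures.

Per bolt r_n = 1.2 l_c t F_u ≤ 2.4 d t F_u; upper limit = 2.4 × 20 × 12 × 470 / 1000 = 270.7 kN.
Edge bolt: l_c = 45 − 22/2 = 34 mm → 1.2 × 34 × 12 × 470 / 1000 = 230.1 → r_n = 230.1 kN.
Interior bolts: l_c = 75 − 22 = 53 mm → 1.2 × 53 × 12 × 470 / 1000 = 358.7 → r_n = 270.7 kN.
R_n = 1 × 230.1 + 2 × 270.7 = 771.6 kN.
Design strength φR_n = 0.75 × 771.6 = 579 kN.

579 kN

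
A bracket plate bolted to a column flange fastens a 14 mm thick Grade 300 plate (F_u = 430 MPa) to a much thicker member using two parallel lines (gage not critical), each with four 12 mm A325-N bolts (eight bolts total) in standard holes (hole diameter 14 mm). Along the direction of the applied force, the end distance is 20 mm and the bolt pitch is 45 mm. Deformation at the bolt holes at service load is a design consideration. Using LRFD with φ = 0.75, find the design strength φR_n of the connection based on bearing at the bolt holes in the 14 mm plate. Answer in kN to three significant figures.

921 kN

Per bolt r_n = 1.2 l_c t F_u ≤ 2.4 d t F_u; upper limit = 2.4 × 12 × 14 × 430 / 1000 = 173.4 kN.
Edge bolt: l_c = 20 − 14/2 = 13 mm → 1.2 × 13 × 14 × 430 / 1000 = 93.91 → r_n = 93.91 kN.
Interior bolts: l_c = 45 − 14 = 31 mm → 1.2 × 31 × 14 × 430 / 1000 = 223.9 → r_n = 173.4 kN.
R_n = 2 × 93.91 + 6 × 173.4 = 1228 kN.
Design strength φR_n = 0.75 × 1228 = 921 kN.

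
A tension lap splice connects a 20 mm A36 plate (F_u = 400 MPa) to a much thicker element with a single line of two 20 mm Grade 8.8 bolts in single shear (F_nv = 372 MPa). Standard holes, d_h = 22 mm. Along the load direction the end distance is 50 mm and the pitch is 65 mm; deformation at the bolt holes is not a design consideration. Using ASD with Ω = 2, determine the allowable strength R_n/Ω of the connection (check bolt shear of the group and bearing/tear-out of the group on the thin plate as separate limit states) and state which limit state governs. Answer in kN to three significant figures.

117 kN (bolt shear governs)

Bolt shear: A_b = π·20²/4 = 314.2 mm²; R_n = 372 × 314.2 × 2 × 1 / 1000 = 233.7 kN → 233.7 / 2 = 117 kN.
Bearing (1.5 l_c t F_u ≤ 3.0 d t F_u): upper limit = 3.0·20·20·400 / 1000 = 480 kN.
  Edge l_c = 50 − 22/2 = 39 → r_n = 468 kN; interior l_c = 65 − 22 = 43 → r_n = 480 kN.
  R_n,bearing = 1·468 + 1·480 = 948 kN → 948 / 2 = 474 kN.
Bolt shear governs: 117 kN.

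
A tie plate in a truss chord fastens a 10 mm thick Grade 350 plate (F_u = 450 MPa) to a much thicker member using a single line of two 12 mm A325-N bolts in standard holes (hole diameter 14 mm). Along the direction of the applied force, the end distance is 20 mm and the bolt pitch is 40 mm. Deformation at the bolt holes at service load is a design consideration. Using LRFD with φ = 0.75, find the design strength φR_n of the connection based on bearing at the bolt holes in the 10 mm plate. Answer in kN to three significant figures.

150 kN

Per bolt r_n = 1.2 l_c t F_u ≤ 2.4 d t F_u; upper limit = 2.4 × 12 × 10 × 450 / 1000 = 129.6 kN.
Edge bolt: l_c = 20 − 14/2 = 13 mm → 1.2 × 13 × 10 × 450 / 1000 = 70.2 → r_n = 70.2 kN.
Interior bolts: l_c = 40 − 14 = 26 mm → 1.2 × 26 × 10 × 450 / 1000 = 140.4 → r_n = 129.6 kN.
R_n = 1 × 70.2 + 1 × 129.6 = 199.8 kN.
Design strength φR_n = 0.75 × 199.8 = 150 kN.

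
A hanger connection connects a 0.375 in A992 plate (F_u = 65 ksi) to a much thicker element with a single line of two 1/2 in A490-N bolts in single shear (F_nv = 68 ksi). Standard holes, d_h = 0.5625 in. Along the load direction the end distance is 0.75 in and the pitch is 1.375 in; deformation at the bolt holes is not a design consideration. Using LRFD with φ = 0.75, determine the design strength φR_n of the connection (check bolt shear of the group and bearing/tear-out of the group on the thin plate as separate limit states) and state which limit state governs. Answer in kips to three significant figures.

20 kips (bolt shear governs)

Bolt shear: A_b = π·0.5²/4 = 0.1963 in²; R_n = 68 × 0.1963 × 2 × 1 = 26.7 kips → 0.75 × 26.7 = 20 kips.
Bearing (1.5 l_c t F_u ≤ 3.0 d t F_u): upper limit = 3.0·0.5·0.375·65 = 36.56 kips.
  Edge l_c = 0.75 − 0.5625/2 = 0.4688 → r_n = 17.14 kips; interior l_c = 1.375 − 0.5625 = 0.8125 → r_n = 29.71 kips.
  R_n,bearing = 1·17.14 + 1·29.71 = 46.85 kips → 0.75 × 46.85 = 35.1 kips.
Bolt shear governs: 20 kips.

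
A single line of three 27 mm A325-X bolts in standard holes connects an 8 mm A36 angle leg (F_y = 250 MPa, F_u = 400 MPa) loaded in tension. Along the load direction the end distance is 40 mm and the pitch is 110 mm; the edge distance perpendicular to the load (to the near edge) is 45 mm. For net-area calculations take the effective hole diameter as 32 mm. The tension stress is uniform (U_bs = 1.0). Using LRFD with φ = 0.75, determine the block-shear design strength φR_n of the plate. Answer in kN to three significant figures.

Shear plane L_v = 40 + 2·110 = 260 mm; A_gv = 260 × 8 = 2080 mm².
A_nv = (260 − 2.5·32) × 8 = 1440 mm².
A_nt = (45 − 0.5·32) × 8 = 232 mm².
0.6 F_u A_nv = 345.6 kN; 0.6 F_y A_gv = 312 kN → shear yielding governs the shear term.
R_n = 312 + 1.0 × 400 × 232 / 1000 = 404.8 kN.
Design strength φR_n = 0.75 × 404.8 = 304 kN.

304 kN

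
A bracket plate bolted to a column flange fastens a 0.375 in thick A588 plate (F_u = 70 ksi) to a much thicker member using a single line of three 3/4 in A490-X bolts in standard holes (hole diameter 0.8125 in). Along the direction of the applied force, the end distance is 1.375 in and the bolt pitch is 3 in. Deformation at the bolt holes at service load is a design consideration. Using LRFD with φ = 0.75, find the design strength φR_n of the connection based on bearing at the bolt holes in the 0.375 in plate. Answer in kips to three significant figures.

Per bolt r_n = 1.2 l_c t F_u ≤ 2.4 d t F_u; upper limit = 2.4 × 0.75 × 0.375 × 70 = 47.25 kips.
Edge bolt: l_c = 1.375 − 0.8125/2 = 0.9688 in → 1.2 × 0.9688 × 0.375 × 70 = 30.52 → r_n = 30.52 kips.
Interior bolts: l_c = 3 − 0.8125 = 2.188 in → 1.2 × 2.188 × 0.375 × 70 = 68.91 → r_n = 47.25 kips.
R_n = 1 × 30.52 + 2 × 47.25 = 125 kips.
Design strength φR_n = 0.75 × 125 = 93.8 kips.

93.8 kips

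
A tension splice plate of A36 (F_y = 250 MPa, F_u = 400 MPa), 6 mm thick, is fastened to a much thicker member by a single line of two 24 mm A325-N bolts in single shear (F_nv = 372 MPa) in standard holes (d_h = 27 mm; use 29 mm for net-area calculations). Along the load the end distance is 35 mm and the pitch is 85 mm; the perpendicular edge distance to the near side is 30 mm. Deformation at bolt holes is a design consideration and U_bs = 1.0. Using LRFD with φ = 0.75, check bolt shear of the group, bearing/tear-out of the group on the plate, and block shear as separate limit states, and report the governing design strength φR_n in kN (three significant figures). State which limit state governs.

Bolt shear: A_b = π·24²/4 = 452.4 mm²; R_n = 372 × 452.4 × 2 × 1 / 1000 = 336.6 kN → 0.75 × 336.6 = 252 kN.
Bearing: edge l_c = 21.5, r_n = 61.92 kN; interior l_c = 58, r_n = 138.2 kN; R_n = 61.92 + 1·138.2 = 200.2 kN → 150 kN.
Block shear: A_gv = 720, A_nv = 459, A_nt = 93 mm²; R_n = min(0.6F_uA_nv, 0.6F_yA_gv) + U_bs·F_u·A_nt = 145.2 kN → 109 kN.
Block shear governs: 109 kN.

109 kN (block shear governs)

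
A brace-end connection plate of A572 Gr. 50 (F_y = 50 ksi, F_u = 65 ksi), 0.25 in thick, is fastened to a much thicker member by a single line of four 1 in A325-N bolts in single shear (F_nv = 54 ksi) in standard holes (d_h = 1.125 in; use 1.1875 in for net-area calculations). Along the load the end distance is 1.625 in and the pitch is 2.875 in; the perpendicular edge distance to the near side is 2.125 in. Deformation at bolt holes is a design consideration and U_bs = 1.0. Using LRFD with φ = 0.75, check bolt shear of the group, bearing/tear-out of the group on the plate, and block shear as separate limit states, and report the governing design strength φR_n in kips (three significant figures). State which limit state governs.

63.2 kips (block shear governs)

Bolt shear: A_b = π·1²/4 = 0.7854 in²; R_n = 54 × 0.7854 × 4 × 1 = 169.6 kips → 0.75 × 169.6 = 127 kips.
Bearing: edge l_c = 1.062, r_n = 20.72 kips; interior l_c = 1.75, r_n = 34.12 kips; R_n = 20.72 + 3·34.12 = 123.1 kips → 92.3 kips.
Block shear: A_gv = 2.562, A_nv = 1.523, A_nt = 0.3828 in²; R_n = min(0.6F_uA_nv, 0.6F_yA_gv) + U_bs·F_u·A_nt = 84.3 kips → 63.2 kips.
Block shear governs: 63.2 kips.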